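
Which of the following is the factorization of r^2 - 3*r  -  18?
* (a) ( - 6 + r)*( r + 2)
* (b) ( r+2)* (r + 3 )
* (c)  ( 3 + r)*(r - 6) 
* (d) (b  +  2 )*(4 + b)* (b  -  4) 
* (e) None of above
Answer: c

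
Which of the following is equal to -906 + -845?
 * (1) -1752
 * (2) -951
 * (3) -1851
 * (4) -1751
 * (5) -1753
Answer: 4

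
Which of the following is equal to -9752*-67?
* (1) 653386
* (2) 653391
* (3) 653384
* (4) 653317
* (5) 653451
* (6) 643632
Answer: 3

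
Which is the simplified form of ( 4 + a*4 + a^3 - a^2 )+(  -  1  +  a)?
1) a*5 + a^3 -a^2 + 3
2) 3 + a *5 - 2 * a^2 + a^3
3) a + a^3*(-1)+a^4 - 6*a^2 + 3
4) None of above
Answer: 1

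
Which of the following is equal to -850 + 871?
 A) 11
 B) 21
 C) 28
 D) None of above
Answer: B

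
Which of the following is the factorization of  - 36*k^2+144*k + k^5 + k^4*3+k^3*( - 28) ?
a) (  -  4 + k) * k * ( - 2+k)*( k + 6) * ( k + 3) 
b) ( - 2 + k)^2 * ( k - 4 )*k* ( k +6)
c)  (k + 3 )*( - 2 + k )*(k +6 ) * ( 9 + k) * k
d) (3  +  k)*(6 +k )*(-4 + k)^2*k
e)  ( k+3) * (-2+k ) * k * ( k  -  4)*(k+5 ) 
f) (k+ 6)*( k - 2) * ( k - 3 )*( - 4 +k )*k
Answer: a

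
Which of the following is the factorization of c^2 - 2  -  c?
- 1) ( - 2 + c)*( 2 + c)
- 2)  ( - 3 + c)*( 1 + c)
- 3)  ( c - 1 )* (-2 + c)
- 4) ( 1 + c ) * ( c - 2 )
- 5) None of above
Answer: 4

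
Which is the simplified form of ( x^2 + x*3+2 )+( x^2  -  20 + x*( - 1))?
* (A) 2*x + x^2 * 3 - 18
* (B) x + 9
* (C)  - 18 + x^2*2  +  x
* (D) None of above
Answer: D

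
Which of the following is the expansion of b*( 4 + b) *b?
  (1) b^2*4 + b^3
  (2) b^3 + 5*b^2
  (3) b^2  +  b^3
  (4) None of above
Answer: 1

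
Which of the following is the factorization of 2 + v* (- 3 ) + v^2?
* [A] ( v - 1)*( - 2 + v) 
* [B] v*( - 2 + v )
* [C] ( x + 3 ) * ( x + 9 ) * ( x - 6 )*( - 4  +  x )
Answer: A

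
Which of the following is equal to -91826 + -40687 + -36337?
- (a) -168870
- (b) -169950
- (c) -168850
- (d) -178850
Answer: c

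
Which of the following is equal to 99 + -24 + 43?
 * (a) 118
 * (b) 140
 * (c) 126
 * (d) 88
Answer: a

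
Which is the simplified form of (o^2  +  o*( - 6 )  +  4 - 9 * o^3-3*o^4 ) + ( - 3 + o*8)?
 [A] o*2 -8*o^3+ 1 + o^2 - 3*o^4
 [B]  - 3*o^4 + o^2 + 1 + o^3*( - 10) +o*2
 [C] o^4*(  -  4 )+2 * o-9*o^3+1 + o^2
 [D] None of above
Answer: D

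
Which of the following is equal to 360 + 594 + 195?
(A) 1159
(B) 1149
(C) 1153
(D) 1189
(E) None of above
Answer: B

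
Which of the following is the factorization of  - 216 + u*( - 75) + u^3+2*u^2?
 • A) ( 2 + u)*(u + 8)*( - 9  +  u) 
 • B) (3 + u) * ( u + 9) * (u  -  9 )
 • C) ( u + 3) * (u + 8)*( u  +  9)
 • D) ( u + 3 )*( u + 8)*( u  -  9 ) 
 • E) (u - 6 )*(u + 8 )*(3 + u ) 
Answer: D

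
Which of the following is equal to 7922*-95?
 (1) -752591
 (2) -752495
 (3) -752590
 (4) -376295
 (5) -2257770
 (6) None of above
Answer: 3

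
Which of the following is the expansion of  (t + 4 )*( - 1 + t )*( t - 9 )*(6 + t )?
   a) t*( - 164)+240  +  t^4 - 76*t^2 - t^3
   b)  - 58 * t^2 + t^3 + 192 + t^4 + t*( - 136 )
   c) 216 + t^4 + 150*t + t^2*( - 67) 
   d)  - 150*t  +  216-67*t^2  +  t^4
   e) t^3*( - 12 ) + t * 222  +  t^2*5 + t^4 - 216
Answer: d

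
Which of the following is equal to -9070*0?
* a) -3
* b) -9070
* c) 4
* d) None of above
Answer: d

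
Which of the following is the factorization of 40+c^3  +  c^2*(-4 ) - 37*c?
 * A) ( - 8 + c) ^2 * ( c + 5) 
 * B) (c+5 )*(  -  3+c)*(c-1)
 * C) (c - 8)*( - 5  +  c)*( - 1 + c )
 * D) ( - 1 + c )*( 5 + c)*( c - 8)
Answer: D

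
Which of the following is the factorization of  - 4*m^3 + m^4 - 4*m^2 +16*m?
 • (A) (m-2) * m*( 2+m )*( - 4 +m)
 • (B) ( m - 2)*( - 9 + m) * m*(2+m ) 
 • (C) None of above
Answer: A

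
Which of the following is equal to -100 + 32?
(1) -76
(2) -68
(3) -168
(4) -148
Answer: 2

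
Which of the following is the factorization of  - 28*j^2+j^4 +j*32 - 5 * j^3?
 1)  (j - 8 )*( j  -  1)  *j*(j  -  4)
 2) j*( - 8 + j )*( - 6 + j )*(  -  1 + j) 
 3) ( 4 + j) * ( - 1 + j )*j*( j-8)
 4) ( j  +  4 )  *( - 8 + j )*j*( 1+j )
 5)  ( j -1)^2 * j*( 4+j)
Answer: 3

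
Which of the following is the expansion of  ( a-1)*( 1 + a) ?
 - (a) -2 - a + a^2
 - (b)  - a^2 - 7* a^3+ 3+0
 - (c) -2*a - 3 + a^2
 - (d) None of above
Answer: d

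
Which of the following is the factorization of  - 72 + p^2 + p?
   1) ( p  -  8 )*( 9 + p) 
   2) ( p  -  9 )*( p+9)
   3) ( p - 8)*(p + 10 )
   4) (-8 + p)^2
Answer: 1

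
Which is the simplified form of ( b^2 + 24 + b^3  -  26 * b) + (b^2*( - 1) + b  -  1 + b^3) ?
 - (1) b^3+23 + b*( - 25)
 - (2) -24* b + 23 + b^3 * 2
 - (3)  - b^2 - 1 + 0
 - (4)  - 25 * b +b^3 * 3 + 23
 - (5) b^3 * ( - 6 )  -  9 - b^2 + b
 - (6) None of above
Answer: 6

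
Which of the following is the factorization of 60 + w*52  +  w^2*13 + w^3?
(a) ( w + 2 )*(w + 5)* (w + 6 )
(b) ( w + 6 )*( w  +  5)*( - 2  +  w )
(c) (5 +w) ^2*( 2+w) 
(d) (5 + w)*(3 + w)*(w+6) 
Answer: a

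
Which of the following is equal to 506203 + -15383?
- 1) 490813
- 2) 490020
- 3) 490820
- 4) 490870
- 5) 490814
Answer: 3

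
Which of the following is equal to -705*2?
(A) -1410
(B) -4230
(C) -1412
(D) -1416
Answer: A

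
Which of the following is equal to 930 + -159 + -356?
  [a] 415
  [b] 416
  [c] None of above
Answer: a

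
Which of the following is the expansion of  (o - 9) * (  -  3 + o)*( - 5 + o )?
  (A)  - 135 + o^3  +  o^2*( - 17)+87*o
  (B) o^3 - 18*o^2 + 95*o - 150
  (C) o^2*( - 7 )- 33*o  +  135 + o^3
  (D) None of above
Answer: A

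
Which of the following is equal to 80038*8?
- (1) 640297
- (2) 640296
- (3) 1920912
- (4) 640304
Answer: 4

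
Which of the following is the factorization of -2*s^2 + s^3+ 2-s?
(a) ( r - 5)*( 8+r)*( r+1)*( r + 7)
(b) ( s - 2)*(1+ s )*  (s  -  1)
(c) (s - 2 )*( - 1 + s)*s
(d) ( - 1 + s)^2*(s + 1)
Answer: b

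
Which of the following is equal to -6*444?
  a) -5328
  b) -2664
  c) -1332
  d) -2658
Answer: b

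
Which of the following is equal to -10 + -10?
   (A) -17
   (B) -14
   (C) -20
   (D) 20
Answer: C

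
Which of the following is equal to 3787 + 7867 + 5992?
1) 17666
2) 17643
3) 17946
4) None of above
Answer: 4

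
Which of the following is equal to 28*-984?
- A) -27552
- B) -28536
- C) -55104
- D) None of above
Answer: A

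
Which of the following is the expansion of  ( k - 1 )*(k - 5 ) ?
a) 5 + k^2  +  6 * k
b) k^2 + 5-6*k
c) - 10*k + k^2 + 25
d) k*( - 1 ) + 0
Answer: b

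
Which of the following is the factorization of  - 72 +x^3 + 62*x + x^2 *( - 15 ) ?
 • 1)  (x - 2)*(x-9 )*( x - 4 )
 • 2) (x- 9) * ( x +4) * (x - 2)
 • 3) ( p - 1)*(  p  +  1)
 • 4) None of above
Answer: 1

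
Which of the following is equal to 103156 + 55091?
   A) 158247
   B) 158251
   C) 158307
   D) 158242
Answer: A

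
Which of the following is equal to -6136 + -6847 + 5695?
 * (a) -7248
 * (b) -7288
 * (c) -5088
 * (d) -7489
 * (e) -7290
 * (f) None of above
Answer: b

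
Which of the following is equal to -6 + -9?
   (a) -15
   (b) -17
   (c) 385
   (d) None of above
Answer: a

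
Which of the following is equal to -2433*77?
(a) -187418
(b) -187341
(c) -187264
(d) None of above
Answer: b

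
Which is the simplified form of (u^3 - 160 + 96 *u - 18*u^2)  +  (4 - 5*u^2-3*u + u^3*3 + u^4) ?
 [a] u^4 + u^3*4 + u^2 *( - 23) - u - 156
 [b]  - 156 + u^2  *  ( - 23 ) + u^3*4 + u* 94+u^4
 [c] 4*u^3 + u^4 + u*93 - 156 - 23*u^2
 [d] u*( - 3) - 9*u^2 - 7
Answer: c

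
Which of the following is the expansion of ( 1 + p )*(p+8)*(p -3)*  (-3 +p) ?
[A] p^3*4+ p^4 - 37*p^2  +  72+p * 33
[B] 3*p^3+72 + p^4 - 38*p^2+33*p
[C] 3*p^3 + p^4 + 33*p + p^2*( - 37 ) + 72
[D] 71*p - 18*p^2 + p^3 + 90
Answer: C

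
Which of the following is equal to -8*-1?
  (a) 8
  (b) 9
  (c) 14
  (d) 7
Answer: a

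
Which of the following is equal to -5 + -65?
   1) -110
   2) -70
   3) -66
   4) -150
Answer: 2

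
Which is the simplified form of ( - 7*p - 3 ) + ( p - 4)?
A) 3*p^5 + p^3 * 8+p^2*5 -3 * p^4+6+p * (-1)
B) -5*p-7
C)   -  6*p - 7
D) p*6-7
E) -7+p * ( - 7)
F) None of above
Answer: C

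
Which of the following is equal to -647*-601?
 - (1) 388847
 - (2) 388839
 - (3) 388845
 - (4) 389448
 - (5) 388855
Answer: 1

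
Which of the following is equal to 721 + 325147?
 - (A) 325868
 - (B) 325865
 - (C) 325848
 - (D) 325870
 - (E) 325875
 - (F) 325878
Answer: A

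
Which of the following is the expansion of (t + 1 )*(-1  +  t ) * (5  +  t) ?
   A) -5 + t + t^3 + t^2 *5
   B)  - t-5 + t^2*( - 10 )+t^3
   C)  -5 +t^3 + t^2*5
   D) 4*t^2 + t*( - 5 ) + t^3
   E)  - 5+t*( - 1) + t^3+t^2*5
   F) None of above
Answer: E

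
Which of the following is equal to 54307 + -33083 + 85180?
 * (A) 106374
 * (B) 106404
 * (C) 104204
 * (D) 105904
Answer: B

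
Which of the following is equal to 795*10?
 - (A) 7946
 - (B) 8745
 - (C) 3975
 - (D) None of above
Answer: D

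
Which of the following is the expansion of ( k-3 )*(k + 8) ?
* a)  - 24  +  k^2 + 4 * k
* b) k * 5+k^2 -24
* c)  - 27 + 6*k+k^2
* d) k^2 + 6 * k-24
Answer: b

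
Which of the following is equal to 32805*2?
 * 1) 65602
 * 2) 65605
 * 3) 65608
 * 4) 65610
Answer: 4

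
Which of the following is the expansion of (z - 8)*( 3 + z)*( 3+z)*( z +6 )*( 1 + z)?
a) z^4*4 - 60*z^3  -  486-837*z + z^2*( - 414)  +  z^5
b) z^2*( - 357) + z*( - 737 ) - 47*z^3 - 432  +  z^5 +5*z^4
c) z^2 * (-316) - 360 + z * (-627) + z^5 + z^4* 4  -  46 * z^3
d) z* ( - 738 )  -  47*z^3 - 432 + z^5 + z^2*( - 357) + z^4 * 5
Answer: d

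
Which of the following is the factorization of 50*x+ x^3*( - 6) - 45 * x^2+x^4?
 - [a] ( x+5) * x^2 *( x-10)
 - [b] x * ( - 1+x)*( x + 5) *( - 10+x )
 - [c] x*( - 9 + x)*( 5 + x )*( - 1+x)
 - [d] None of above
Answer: b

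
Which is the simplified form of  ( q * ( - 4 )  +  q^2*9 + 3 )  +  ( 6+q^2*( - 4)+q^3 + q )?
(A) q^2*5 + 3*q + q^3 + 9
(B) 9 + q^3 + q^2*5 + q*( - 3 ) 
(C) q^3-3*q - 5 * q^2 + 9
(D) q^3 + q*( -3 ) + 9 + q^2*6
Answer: B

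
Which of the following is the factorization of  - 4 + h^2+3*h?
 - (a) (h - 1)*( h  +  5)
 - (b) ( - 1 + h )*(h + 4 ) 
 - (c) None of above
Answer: b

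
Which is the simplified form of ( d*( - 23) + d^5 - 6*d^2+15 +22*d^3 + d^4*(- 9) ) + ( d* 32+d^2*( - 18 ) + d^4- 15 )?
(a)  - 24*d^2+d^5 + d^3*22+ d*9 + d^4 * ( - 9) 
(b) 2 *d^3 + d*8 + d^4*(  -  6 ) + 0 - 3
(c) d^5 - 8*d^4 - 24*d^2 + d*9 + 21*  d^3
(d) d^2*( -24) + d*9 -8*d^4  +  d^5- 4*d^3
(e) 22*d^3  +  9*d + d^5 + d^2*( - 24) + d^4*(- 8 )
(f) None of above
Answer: e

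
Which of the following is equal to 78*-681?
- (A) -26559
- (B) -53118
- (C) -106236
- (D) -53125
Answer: B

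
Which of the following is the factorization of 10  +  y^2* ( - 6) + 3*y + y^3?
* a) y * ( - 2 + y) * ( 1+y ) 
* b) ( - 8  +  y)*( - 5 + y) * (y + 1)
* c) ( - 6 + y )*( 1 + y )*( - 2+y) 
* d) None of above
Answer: d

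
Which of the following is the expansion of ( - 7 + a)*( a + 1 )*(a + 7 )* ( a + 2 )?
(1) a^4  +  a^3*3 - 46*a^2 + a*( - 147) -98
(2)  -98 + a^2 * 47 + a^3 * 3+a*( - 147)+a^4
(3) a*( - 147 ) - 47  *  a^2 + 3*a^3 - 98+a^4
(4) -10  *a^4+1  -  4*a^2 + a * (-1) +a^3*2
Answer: 3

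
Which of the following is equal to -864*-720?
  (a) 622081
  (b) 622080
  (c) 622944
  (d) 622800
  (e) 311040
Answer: b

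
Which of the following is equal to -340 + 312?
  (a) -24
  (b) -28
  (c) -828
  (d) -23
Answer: b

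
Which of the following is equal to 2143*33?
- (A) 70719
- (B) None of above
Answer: A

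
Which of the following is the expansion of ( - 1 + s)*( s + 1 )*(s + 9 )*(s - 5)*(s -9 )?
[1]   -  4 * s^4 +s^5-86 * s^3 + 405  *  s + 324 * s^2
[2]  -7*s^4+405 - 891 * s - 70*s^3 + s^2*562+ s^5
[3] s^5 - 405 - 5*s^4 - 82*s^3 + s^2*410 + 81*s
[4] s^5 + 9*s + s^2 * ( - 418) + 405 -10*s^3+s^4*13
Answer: 3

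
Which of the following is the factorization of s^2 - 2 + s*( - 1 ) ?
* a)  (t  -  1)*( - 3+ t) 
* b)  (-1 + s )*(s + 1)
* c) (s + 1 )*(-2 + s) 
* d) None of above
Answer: c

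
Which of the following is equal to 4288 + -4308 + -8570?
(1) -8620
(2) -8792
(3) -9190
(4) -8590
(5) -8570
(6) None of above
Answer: 4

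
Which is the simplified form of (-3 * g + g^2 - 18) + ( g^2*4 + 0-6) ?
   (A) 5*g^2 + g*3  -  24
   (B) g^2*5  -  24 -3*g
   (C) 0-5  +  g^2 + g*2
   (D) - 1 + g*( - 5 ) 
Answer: B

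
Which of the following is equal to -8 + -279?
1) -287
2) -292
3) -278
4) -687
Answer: 1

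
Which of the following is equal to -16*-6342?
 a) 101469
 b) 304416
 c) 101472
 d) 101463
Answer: c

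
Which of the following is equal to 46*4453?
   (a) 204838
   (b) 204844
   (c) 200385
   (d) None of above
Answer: a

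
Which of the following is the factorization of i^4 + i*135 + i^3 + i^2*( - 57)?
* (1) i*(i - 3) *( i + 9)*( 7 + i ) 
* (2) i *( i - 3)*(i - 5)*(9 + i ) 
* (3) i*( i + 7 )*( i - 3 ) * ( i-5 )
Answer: 2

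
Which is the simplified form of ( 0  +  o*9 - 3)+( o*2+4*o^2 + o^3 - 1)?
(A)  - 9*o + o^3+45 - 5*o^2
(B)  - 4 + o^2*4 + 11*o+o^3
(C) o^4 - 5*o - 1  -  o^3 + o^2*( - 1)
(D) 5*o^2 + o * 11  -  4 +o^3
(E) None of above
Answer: B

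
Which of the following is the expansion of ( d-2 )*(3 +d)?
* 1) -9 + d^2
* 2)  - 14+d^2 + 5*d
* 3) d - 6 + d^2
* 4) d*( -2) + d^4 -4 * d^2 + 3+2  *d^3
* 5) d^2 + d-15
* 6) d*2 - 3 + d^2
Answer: 3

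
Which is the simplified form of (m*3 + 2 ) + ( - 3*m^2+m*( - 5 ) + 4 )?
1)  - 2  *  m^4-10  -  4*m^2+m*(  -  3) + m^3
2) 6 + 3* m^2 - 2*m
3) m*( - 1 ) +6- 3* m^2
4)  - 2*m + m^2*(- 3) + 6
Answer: 4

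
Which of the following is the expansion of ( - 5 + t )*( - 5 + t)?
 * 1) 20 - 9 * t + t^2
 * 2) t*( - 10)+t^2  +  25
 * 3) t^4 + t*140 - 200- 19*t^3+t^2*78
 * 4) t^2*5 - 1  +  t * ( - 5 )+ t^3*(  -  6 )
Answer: 2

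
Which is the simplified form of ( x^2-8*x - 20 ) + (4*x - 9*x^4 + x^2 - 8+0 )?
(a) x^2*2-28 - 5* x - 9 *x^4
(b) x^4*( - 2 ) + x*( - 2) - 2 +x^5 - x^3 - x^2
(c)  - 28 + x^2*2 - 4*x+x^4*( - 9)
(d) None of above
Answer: c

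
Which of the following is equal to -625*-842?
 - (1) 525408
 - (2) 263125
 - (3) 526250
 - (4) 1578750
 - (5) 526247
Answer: 3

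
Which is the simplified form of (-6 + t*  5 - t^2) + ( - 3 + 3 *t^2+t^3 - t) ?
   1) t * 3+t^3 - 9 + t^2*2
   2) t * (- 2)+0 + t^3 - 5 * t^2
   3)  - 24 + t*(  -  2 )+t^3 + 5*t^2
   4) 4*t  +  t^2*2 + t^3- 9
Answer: 4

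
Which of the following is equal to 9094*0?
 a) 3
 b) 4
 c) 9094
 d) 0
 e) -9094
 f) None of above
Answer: d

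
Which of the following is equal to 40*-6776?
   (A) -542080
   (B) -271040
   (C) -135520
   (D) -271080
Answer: B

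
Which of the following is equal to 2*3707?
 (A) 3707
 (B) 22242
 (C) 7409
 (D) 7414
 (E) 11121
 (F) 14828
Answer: D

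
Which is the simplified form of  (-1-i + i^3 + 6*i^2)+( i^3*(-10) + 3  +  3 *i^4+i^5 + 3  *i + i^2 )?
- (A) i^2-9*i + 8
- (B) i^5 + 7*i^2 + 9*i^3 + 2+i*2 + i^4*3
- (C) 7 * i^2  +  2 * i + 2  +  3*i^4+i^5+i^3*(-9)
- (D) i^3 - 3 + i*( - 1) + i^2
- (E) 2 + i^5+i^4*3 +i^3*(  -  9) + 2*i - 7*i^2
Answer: C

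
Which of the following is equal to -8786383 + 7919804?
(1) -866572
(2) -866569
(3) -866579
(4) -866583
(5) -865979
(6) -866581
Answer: 3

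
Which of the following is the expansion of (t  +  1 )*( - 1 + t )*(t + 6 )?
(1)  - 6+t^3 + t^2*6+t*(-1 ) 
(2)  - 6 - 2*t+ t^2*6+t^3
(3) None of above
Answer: 1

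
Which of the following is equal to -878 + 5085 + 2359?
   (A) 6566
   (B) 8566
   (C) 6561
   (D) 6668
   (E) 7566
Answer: A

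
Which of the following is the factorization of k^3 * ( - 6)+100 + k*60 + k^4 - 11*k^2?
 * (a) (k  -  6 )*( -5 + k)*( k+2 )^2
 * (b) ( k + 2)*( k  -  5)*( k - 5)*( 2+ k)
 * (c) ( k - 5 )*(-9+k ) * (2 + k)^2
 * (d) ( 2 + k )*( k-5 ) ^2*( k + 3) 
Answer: b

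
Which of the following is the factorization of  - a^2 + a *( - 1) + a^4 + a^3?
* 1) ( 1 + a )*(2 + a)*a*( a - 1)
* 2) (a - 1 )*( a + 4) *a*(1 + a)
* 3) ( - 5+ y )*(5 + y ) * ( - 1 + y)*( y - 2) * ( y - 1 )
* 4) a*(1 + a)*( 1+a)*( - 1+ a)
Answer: 4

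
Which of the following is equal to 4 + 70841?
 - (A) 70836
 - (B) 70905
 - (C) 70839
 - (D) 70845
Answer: D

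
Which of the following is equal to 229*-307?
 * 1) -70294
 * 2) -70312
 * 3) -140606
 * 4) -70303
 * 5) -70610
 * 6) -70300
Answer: 4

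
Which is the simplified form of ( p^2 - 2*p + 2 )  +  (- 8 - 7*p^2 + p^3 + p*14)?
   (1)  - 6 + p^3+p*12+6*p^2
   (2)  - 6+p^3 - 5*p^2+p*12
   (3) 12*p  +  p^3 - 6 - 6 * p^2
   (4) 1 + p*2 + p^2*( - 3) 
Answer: 3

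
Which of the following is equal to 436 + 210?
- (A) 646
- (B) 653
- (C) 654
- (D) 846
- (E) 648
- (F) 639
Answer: A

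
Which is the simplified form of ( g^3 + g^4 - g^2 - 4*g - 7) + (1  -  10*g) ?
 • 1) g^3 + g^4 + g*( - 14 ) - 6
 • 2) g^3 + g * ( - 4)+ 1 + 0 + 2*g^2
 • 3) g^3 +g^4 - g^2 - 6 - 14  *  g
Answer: 3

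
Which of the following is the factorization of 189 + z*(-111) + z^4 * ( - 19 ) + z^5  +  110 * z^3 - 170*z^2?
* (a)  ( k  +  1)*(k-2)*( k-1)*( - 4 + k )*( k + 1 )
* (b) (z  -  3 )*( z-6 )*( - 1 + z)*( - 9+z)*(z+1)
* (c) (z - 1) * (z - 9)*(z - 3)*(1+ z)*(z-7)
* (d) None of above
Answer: c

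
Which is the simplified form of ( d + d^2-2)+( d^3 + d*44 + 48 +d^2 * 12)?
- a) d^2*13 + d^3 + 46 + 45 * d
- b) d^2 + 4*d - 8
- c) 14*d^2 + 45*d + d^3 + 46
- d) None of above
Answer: a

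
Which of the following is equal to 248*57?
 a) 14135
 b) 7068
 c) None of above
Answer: c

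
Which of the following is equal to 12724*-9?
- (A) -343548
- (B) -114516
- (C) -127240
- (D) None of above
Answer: B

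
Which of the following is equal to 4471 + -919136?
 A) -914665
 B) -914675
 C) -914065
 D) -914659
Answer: A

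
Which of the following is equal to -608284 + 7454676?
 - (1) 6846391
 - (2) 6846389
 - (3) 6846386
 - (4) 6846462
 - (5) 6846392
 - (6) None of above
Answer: 5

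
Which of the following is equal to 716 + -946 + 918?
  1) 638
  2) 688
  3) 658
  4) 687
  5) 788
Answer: 2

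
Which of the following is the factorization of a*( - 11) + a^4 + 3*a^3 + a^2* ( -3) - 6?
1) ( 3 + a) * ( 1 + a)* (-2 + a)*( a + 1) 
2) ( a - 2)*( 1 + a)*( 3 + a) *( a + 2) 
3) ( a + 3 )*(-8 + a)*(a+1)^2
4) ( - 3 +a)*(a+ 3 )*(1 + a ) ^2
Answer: 1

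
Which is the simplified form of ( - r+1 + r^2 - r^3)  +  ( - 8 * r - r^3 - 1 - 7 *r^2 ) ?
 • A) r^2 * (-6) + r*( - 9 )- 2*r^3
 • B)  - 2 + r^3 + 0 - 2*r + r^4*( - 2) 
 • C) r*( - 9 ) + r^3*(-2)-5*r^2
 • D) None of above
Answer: A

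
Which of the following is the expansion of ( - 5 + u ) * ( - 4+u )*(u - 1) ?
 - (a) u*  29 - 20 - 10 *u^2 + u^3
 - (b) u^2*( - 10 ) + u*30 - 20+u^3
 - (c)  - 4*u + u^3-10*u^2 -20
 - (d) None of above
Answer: a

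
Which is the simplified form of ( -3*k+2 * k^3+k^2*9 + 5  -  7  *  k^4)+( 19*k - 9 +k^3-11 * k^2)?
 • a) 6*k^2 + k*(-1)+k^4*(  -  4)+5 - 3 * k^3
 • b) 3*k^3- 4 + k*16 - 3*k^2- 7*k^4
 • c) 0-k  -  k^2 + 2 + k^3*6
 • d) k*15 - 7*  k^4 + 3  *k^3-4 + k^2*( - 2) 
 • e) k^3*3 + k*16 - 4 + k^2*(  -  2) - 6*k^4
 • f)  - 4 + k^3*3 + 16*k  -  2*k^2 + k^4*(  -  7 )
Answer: f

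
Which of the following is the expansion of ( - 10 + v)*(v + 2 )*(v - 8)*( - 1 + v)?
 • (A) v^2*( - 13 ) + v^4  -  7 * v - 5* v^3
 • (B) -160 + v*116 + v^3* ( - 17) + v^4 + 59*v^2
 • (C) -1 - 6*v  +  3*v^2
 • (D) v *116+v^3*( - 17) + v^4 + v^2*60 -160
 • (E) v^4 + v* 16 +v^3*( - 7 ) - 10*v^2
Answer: D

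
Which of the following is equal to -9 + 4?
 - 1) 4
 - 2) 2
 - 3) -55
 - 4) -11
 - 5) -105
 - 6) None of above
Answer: 6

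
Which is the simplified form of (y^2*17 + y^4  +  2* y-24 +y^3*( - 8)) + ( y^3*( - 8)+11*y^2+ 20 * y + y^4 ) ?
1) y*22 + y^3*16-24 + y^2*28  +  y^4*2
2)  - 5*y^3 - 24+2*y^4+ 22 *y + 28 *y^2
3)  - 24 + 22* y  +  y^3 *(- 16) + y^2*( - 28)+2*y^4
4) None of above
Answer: 4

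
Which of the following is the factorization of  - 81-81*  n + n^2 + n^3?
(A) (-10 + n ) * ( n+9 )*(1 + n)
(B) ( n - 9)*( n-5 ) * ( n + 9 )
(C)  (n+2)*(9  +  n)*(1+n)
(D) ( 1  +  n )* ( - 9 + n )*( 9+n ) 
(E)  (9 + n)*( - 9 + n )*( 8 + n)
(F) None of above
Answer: D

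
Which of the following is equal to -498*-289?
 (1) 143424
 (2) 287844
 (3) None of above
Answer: 3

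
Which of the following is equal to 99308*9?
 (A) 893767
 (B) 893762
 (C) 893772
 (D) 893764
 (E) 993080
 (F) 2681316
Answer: C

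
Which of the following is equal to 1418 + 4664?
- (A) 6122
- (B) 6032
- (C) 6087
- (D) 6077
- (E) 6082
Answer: E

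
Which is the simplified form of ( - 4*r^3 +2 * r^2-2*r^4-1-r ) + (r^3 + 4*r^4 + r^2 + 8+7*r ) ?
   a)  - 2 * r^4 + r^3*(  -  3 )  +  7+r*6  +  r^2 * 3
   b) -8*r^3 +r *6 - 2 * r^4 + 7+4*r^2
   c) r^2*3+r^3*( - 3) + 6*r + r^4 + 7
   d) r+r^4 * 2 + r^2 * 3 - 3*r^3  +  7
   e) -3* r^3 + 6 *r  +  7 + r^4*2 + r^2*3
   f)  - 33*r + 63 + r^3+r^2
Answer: e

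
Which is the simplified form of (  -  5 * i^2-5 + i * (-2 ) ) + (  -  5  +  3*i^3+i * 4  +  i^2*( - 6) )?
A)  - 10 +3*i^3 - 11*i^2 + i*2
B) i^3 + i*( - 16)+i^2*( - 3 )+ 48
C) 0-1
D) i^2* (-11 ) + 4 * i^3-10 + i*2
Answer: A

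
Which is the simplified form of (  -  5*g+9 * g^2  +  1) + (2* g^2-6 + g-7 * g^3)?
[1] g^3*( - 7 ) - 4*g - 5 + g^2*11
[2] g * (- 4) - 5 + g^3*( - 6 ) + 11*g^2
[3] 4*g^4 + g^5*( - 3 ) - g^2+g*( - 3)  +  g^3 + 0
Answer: 1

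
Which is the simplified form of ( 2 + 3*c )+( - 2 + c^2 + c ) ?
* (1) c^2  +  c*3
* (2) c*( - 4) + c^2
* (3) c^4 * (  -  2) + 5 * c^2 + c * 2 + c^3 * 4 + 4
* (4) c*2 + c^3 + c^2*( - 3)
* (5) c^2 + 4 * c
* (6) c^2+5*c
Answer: 5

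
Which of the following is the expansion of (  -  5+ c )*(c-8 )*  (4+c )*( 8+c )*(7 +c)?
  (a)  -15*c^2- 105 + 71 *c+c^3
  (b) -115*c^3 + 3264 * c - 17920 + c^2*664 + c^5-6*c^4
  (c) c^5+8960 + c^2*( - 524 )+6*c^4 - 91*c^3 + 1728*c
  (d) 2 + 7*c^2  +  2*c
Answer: c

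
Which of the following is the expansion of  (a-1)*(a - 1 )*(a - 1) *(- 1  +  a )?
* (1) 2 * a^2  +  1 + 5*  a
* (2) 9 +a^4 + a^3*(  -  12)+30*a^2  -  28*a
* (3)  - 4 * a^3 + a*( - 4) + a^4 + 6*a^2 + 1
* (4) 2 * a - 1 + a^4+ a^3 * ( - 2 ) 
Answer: 3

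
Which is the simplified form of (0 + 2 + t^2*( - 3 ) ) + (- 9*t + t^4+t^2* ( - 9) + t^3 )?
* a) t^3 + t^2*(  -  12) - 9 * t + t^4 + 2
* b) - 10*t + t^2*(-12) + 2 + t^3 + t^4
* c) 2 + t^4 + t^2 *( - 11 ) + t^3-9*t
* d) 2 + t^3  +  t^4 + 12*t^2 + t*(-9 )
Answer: a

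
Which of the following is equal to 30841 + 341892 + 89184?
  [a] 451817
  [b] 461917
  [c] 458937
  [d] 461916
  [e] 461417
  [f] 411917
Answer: b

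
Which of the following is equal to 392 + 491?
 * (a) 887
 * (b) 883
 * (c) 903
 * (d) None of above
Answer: b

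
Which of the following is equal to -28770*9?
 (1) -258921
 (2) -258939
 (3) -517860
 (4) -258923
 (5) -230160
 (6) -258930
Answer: 6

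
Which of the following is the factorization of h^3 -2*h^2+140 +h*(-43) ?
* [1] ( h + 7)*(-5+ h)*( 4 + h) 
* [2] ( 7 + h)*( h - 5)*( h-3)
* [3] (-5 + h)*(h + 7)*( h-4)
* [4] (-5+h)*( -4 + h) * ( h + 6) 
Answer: 3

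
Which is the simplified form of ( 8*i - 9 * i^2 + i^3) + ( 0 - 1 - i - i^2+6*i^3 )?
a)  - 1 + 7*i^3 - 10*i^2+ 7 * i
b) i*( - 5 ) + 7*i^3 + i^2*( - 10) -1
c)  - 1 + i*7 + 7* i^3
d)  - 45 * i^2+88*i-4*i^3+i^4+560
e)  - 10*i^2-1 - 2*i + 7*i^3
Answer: a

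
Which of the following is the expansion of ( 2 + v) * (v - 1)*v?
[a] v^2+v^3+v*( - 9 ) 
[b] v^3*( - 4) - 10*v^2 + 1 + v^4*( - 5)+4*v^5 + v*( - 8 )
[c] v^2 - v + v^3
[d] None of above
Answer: d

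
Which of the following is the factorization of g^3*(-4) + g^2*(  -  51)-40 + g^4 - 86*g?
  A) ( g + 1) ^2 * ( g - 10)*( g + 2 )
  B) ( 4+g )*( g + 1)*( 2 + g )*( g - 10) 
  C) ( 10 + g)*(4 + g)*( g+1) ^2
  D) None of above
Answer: D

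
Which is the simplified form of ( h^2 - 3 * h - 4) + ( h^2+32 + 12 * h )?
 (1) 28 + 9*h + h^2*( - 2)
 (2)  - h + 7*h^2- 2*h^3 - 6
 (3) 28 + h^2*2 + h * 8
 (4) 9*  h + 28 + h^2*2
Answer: 4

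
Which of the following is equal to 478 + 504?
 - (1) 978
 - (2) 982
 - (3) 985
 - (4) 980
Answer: 2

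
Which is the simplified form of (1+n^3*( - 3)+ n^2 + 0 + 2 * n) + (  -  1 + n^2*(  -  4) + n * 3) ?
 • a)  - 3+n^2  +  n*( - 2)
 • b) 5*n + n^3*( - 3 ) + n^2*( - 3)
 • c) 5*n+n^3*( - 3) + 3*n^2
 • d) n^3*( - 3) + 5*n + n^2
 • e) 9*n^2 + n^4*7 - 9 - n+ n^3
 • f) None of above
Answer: b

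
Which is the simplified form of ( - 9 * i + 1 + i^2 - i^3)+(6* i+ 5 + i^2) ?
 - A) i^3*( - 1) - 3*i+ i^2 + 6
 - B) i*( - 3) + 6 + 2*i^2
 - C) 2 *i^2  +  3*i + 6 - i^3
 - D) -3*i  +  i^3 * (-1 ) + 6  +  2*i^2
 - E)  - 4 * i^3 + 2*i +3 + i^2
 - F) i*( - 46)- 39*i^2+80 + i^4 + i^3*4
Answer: D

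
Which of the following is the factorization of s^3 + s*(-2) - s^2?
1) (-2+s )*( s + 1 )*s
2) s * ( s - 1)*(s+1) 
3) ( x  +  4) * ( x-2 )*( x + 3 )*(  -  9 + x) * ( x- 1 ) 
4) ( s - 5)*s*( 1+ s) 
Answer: 1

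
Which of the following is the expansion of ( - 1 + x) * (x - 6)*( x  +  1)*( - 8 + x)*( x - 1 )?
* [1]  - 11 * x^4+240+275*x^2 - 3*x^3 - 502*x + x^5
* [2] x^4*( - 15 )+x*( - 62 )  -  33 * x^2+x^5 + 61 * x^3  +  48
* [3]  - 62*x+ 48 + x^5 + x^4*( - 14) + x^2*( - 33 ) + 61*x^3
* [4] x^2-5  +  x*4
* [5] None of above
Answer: 2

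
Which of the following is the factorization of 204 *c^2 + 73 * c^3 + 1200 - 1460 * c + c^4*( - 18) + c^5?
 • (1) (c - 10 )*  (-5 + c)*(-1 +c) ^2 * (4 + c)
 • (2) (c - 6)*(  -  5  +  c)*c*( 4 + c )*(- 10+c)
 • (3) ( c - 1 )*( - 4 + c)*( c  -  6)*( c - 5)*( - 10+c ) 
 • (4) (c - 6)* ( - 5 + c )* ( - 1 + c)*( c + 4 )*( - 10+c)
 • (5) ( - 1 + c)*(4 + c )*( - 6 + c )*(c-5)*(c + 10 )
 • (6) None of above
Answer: 4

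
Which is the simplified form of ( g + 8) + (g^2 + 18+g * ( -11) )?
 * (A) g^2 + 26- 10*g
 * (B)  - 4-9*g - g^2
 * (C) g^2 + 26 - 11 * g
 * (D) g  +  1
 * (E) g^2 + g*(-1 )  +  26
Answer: A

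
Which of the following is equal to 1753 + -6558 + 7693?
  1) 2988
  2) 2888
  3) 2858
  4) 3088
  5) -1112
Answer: 2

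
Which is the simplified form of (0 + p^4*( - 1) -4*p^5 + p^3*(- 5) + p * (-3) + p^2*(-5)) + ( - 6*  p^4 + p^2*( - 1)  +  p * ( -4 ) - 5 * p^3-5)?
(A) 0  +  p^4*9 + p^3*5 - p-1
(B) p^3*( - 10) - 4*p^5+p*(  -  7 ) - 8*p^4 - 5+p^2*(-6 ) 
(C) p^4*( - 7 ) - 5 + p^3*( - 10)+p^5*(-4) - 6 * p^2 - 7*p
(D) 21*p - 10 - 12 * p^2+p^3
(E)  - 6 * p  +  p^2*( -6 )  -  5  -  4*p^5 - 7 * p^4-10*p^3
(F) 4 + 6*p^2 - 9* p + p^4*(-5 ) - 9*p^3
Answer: C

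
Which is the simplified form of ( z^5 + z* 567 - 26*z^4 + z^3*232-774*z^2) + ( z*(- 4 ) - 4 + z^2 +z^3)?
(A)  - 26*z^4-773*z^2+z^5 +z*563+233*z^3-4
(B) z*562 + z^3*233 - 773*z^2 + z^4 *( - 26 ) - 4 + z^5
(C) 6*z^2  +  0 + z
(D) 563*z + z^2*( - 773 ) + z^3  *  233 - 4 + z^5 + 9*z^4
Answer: A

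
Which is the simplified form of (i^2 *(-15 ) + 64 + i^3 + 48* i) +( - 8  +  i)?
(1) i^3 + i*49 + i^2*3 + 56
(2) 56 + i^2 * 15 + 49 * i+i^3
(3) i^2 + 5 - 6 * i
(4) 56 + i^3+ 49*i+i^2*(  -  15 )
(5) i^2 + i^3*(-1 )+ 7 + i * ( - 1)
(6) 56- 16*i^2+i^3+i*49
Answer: 4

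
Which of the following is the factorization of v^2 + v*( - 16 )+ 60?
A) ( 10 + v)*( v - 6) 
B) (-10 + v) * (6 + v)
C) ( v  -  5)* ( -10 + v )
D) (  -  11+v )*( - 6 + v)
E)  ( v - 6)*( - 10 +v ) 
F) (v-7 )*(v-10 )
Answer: E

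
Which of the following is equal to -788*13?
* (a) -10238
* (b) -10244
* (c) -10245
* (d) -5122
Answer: b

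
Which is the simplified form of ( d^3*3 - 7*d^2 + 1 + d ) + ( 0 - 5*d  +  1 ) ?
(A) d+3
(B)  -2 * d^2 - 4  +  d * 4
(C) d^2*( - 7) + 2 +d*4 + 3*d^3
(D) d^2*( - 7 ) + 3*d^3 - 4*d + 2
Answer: D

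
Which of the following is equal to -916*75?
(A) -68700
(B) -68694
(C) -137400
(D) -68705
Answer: A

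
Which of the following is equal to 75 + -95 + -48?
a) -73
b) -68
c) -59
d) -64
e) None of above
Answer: b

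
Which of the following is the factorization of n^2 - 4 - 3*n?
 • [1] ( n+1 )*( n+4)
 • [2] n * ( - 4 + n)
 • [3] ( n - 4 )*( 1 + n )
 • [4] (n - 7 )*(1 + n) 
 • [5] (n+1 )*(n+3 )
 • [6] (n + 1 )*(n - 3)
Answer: 3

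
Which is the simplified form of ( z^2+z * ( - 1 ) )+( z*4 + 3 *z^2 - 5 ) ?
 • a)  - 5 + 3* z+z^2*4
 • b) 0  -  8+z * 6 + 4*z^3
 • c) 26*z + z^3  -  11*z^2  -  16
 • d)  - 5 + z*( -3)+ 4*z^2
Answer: a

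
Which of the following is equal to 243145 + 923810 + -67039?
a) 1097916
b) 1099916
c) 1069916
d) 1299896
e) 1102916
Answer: b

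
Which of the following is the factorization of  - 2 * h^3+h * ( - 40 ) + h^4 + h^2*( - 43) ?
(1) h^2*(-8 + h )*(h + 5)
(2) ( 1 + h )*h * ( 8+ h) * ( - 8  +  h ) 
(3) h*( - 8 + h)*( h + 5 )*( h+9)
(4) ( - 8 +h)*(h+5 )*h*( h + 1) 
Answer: 4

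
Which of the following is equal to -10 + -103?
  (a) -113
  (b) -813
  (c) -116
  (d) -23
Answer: a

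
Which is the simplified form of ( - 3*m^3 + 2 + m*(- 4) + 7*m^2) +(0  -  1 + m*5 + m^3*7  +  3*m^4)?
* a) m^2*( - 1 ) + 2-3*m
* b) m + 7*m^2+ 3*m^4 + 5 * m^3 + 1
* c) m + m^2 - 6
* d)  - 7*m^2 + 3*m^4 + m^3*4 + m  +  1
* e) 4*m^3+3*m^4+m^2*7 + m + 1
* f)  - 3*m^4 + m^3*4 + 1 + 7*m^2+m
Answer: e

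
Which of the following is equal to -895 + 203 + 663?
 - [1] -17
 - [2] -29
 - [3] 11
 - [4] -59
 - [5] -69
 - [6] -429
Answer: 2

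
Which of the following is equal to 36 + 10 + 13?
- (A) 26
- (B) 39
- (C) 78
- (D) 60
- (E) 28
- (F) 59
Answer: F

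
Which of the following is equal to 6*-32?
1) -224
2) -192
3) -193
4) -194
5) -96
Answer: 2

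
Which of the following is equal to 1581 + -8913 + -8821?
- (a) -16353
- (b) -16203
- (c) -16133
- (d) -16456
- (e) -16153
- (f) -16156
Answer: e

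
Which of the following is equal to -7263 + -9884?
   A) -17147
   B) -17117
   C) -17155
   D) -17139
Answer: A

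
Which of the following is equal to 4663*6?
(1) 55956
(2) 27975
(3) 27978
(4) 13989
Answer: 3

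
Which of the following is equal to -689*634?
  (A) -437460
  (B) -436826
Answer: B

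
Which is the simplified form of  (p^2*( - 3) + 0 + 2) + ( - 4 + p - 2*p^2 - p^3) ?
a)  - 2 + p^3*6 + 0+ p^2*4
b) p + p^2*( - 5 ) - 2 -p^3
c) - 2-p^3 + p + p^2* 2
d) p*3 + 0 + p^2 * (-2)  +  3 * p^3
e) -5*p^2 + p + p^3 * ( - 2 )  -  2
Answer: b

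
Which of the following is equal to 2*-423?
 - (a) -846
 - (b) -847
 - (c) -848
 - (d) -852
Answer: a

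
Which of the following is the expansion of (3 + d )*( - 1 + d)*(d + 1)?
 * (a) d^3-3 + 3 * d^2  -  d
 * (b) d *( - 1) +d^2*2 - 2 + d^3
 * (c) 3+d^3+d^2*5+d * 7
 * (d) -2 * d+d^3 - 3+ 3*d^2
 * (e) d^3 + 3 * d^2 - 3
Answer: a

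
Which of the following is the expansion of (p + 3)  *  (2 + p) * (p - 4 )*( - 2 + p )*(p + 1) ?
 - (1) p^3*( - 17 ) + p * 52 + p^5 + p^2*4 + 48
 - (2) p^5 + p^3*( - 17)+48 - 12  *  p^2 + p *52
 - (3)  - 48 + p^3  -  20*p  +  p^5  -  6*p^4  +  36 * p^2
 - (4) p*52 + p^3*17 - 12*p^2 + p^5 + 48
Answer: 2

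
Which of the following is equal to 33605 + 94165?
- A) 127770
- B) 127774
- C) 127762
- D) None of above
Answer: A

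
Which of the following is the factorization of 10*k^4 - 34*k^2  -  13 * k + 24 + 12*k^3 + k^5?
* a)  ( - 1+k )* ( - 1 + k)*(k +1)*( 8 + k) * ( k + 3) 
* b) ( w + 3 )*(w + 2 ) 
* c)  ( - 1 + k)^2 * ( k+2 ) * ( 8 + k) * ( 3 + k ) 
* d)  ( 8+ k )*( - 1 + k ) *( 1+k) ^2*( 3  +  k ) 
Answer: a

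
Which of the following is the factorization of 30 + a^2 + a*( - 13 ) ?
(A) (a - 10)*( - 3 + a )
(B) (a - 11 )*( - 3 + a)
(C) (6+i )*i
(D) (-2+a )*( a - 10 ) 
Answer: A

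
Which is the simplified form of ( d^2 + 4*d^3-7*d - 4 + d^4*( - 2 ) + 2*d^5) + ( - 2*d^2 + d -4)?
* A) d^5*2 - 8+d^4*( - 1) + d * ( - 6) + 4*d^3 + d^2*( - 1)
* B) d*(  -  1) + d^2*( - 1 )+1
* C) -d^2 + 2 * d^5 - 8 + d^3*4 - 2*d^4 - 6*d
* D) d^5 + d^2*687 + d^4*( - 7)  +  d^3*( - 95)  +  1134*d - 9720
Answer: C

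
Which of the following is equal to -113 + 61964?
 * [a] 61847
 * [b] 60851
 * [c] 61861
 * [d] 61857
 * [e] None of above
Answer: e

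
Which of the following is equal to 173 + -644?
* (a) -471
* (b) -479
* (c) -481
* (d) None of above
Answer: a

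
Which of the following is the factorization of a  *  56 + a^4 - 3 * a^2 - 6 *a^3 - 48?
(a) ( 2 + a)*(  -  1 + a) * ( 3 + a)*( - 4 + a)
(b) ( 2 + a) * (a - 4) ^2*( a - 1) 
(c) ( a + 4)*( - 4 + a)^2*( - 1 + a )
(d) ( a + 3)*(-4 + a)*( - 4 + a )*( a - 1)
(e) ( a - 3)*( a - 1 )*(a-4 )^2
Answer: d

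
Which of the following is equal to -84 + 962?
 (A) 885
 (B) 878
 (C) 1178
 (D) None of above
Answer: B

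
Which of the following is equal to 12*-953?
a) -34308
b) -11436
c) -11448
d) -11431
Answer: b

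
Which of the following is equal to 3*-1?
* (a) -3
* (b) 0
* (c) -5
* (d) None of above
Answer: a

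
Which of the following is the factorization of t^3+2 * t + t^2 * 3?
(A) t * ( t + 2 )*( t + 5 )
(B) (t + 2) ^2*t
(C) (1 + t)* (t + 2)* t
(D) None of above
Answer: C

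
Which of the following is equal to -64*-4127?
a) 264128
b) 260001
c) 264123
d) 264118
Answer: a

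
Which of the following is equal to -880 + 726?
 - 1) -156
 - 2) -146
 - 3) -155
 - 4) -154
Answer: 4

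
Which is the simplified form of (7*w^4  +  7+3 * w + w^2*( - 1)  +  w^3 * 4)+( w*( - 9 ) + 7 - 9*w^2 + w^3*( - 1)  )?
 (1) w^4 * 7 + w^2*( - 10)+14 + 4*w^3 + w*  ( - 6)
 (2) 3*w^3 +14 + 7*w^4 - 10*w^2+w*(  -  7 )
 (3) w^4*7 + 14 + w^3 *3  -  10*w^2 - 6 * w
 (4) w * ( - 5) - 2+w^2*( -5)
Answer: 3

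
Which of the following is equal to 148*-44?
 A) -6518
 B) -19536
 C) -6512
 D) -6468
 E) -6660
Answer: C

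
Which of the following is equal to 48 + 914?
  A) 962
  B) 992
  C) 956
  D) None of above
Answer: A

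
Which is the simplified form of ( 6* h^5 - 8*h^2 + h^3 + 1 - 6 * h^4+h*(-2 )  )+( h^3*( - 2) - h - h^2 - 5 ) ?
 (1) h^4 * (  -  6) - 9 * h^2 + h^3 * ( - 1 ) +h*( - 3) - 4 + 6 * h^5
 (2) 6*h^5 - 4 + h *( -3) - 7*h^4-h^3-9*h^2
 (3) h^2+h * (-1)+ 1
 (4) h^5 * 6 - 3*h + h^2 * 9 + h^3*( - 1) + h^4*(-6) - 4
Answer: 1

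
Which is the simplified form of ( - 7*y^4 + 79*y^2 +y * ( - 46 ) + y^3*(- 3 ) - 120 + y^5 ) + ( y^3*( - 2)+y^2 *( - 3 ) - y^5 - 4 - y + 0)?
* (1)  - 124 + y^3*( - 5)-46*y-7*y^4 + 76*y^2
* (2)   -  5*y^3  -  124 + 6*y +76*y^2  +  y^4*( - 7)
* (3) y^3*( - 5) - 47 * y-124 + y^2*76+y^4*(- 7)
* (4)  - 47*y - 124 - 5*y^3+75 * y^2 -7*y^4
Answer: 3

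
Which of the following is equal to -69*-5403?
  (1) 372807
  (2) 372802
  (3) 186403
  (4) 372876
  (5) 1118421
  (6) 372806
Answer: 1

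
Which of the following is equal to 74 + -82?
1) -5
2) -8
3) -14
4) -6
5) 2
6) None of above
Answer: 2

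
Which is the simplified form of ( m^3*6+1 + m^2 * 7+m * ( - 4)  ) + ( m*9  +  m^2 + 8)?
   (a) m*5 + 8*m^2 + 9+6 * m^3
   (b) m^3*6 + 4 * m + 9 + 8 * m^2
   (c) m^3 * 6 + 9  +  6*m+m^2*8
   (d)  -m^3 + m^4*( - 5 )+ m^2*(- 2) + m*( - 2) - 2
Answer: a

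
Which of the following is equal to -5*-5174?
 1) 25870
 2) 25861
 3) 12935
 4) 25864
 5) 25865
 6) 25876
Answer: 1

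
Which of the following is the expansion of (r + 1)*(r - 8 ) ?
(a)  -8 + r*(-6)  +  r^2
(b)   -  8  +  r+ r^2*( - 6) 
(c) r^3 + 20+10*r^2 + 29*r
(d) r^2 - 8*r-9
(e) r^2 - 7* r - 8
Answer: e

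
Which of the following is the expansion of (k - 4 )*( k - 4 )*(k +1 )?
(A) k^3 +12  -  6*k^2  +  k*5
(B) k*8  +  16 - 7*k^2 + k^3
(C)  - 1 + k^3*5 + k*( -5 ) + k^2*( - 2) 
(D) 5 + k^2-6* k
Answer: B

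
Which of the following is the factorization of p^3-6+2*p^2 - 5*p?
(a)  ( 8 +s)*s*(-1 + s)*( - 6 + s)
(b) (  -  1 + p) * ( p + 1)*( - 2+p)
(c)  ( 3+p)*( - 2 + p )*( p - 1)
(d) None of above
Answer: d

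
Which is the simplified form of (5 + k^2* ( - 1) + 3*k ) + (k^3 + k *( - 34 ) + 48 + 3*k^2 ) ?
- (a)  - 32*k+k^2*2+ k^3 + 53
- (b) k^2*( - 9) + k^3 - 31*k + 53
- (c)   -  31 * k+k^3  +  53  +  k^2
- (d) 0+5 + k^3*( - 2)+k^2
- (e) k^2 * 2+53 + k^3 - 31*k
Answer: e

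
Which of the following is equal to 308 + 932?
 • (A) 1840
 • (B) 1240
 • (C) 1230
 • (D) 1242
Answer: B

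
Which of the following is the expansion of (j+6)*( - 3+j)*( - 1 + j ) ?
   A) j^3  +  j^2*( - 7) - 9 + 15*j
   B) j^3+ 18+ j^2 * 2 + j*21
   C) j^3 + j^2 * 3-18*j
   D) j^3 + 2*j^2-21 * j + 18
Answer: D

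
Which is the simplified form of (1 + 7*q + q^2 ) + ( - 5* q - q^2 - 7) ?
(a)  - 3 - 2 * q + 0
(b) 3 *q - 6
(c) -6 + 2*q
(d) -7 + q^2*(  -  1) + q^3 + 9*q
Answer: c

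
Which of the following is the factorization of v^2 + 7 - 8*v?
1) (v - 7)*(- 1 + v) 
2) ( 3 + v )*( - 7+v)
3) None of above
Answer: 1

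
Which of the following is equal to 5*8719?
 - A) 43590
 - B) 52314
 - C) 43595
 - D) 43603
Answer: C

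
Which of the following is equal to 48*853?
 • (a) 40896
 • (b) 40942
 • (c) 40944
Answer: c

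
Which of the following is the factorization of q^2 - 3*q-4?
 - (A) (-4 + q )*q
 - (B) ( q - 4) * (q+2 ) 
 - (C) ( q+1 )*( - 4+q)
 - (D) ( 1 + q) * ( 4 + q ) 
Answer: C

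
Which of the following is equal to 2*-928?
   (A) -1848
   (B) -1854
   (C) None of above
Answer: C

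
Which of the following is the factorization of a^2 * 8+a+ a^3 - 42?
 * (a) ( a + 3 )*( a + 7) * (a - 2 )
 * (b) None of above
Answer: a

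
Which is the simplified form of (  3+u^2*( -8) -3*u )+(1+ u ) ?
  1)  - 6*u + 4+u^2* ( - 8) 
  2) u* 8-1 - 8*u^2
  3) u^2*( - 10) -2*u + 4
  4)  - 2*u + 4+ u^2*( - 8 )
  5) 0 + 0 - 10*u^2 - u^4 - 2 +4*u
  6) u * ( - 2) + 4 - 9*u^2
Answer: 4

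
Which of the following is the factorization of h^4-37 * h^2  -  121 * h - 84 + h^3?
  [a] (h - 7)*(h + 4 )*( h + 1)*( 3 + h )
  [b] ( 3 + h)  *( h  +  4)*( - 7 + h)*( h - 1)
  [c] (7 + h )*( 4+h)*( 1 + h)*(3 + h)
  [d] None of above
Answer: a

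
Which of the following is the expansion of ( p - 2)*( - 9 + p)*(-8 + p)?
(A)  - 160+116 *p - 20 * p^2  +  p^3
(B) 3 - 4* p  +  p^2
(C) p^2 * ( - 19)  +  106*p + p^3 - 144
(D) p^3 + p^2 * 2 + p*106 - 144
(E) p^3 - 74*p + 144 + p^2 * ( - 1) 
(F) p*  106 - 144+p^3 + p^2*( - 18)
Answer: C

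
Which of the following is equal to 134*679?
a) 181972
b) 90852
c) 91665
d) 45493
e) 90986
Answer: e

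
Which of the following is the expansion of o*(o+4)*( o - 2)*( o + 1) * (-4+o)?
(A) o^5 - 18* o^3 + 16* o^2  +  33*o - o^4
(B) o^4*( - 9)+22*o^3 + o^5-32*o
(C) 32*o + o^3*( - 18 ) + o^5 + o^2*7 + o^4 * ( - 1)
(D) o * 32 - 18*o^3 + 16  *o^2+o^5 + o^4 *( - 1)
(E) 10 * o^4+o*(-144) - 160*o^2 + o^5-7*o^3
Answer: D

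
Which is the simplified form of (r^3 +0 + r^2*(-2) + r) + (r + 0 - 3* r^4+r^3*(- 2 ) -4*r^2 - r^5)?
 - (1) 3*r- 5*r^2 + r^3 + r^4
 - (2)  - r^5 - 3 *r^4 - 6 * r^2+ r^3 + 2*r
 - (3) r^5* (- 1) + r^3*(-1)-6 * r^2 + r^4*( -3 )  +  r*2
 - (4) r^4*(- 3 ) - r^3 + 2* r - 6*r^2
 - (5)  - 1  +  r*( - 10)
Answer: 3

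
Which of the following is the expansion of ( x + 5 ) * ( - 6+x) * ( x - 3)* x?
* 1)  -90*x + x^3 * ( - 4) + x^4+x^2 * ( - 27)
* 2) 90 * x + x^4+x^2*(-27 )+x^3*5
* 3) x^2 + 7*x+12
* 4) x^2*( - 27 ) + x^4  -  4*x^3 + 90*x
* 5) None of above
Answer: 4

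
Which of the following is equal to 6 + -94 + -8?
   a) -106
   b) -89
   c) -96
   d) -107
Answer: c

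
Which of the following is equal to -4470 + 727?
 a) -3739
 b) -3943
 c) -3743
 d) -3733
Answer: c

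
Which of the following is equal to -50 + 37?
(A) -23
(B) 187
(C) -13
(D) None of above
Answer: C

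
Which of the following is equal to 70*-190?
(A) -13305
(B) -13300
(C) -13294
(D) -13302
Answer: B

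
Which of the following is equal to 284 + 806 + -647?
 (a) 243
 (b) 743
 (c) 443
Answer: c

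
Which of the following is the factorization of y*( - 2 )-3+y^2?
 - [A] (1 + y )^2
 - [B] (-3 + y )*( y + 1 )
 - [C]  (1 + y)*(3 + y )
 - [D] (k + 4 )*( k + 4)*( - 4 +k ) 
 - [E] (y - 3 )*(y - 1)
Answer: B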